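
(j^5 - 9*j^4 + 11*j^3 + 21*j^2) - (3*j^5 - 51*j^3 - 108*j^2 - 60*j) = -2*j^5 - 9*j^4 + 62*j^3 + 129*j^2 + 60*j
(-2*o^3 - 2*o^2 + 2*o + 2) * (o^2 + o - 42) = -2*o^5 - 4*o^4 + 84*o^3 + 88*o^2 - 82*o - 84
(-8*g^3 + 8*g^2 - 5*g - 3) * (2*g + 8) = -16*g^4 - 48*g^3 + 54*g^2 - 46*g - 24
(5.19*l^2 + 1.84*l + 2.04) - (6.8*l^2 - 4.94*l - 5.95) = -1.61*l^2 + 6.78*l + 7.99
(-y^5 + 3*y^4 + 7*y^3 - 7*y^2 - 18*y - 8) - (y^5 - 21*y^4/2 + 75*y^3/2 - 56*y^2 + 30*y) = -2*y^5 + 27*y^4/2 - 61*y^3/2 + 49*y^2 - 48*y - 8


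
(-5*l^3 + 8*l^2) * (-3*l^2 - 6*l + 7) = 15*l^5 + 6*l^4 - 83*l^3 + 56*l^2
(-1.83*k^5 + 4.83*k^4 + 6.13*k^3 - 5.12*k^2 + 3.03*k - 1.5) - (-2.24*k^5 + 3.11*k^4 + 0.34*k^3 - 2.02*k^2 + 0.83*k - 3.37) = 0.41*k^5 + 1.72*k^4 + 5.79*k^3 - 3.1*k^2 + 2.2*k + 1.87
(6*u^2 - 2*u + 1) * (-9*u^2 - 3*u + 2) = -54*u^4 + 9*u^2 - 7*u + 2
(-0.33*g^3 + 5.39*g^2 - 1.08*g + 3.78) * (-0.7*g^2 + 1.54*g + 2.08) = 0.231*g^5 - 4.2812*g^4 + 8.3702*g^3 + 6.902*g^2 + 3.5748*g + 7.8624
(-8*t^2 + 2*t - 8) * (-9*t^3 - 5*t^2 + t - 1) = 72*t^5 + 22*t^4 + 54*t^3 + 50*t^2 - 10*t + 8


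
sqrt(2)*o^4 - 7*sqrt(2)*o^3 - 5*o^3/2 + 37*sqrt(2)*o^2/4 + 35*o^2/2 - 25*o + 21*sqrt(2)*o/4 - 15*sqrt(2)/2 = (o - 5)*(o - 2)*(o - 3*sqrt(2)/2)*(sqrt(2)*o + 1/2)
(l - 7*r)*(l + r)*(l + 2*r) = l^3 - 4*l^2*r - 19*l*r^2 - 14*r^3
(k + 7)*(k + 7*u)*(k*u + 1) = k^3*u + 7*k^2*u^2 + 7*k^2*u + k^2 + 49*k*u^2 + 7*k*u + 7*k + 49*u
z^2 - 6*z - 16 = (z - 8)*(z + 2)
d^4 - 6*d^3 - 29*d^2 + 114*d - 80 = (d - 8)*(d - 2)*(d - 1)*(d + 5)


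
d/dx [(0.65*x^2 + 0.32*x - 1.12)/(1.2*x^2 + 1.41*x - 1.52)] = (0.5325*x^2 + 0.712*x + 1.0928)/(1.44*x^4 + 3.384*x^3 - 1.6599*x^2 - 4.2864*x + 2.3104)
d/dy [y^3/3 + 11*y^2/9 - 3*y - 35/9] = y^2 + 22*y/9 - 3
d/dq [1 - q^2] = -2*q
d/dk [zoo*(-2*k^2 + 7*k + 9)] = zoo*(k + 1)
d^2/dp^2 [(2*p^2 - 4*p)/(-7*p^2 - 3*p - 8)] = 28*(17*p^3 + 24*p^2 - 48*p - 16)/(343*p^6 + 441*p^5 + 1365*p^4 + 1035*p^3 + 1560*p^2 + 576*p + 512)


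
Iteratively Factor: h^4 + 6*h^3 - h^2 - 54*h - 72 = (h + 3)*(h^3 + 3*h^2 - 10*h - 24) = (h - 3)*(h + 3)*(h^2 + 6*h + 8) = (h - 3)*(h + 2)*(h + 3)*(h + 4)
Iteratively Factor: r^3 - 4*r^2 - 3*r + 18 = (r - 3)*(r^2 - r - 6) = (r - 3)^2*(r + 2)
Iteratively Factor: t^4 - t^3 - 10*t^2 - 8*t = (t + 2)*(t^3 - 3*t^2 - 4*t) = (t - 4)*(t + 2)*(t^2 + t) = (t - 4)*(t + 1)*(t + 2)*(t)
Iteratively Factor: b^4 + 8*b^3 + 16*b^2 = (b + 4)*(b^3 + 4*b^2) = (b + 4)^2*(b^2) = b*(b + 4)^2*(b)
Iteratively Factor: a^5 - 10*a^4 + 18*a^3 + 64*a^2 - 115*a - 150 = (a - 5)*(a^4 - 5*a^3 - 7*a^2 + 29*a + 30) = (a - 5)*(a + 2)*(a^3 - 7*a^2 + 7*a + 15) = (a - 5)*(a + 1)*(a + 2)*(a^2 - 8*a + 15) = (a - 5)^2*(a + 1)*(a + 2)*(a - 3)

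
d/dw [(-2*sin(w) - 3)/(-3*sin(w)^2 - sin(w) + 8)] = (-18*sin(w) + 3*cos(2*w) - 22)*cos(w)/(3*sin(w)^2 + sin(w) - 8)^2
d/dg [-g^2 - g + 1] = -2*g - 1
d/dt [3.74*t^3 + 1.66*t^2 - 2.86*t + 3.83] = 11.22*t^2 + 3.32*t - 2.86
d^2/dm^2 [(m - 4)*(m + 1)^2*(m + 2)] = 12*m^2 - 22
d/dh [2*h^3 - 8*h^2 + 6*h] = 6*h^2 - 16*h + 6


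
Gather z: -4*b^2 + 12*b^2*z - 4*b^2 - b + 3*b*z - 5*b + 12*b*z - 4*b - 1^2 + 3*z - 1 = -8*b^2 - 10*b + z*(12*b^2 + 15*b + 3) - 2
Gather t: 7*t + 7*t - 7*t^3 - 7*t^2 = -7*t^3 - 7*t^2 + 14*t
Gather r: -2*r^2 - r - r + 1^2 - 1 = -2*r^2 - 2*r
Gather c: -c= -c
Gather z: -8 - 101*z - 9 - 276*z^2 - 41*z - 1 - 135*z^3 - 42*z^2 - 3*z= -135*z^3 - 318*z^2 - 145*z - 18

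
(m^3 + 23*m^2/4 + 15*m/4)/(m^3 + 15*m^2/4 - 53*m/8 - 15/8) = 2*m*(4*m + 3)/(8*m^2 - 10*m - 3)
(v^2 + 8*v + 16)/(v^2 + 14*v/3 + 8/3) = 3*(v + 4)/(3*v + 2)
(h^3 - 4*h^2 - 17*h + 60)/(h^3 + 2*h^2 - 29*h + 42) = (h^2 - h - 20)/(h^2 + 5*h - 14)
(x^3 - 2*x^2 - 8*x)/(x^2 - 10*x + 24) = x*(x + 2)/(x - 6)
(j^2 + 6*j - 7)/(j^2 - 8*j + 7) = (j + 7)/(j - 7)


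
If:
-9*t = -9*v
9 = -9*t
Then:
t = -1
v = -1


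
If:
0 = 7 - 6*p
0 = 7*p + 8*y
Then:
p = 7/6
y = -49/48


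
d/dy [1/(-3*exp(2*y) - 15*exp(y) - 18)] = (2*exp(y) + 5)*exp(y)/(3*(exp(2*y) + 5*exp(y) + 6)^2)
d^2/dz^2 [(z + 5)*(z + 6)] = 2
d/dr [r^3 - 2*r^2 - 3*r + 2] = 3*r^2 - 4*r - 3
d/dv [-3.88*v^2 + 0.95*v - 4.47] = 0.95 - 7.76*v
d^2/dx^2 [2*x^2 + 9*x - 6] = 4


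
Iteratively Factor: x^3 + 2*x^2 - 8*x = (x)*(x^2 + 2*x - 8) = x*(x + 4)*(x - 2)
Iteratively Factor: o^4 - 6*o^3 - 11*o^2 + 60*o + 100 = (o + 2)*(o^3 - 8*o^2 + 5*o + 50) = (o - 5)*(o + 2)*(o^2 - 3*o - 10) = (o - 5)*(o + 2)^2*(o - 5)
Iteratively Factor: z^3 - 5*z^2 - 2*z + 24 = (z + 2)*(z^2 - 7*z + 12) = (z - 4)*(z + 2)*(z - 3)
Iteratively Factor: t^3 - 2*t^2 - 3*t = (t)*(t^2 - 2*t - 3) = t*(t - 3)*(t + 1)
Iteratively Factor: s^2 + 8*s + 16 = (s + 4)*(s + 4)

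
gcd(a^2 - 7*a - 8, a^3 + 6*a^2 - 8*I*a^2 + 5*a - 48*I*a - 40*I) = a + 1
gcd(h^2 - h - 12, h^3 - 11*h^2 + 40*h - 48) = h - 4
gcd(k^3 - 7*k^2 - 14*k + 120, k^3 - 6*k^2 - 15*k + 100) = k^2 - k - 20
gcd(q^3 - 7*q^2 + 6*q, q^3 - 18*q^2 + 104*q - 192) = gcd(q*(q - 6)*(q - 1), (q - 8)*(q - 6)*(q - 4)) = q - 6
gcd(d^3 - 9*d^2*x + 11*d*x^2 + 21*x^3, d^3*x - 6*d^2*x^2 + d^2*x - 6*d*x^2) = 1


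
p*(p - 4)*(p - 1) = p^3 - 5*p^2 + 4*p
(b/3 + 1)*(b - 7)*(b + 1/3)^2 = b^4/3 - 10*b^3/9 - 212*b^2/27 - 130*b/27 - 7/9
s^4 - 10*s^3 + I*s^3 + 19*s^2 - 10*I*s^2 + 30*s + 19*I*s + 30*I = (s - 6)*(s - 5)*(s + 1)*(s + I)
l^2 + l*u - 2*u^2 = (l - u)*(l + 2*u)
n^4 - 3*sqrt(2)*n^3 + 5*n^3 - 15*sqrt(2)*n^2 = n^2*(n + 5)*(n - 3*sqrt(2))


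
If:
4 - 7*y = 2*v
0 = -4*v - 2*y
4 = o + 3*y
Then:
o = 2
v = -1/3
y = 2/3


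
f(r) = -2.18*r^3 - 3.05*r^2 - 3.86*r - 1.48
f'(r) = -6.54*r^2 - 6.1*r - 3.86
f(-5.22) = 245.64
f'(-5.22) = -150.22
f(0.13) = -2.04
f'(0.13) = -4.76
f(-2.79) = 32.89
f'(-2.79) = -37.75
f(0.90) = -9.01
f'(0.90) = -14.65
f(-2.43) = 21.17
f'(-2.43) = -27.66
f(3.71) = -169.10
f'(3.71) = -116.51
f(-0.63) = 0.29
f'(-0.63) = -2.61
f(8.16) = -1420.54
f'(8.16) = -489.11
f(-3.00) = 41.51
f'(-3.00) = -44.42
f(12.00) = -4254.04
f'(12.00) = -1018.82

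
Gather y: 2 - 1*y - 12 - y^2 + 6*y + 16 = -y^2 + 5*y + 6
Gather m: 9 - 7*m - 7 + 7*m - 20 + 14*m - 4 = 14*m - 22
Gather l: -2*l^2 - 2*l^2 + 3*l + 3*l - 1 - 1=-4*l^2 + 6*l - 2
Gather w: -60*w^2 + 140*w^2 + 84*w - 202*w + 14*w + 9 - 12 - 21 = 80*w^2 - 104*w - 24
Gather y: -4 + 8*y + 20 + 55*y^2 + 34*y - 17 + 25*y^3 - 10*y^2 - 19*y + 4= 25*y^3 + 45*y^2 + 23*y + 3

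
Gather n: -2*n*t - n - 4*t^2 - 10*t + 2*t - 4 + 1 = n*(-2*t - 1) - 4*t^2 - 8*t - 3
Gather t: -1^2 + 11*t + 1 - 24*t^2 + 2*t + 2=-24*t^2 + 13*t + 2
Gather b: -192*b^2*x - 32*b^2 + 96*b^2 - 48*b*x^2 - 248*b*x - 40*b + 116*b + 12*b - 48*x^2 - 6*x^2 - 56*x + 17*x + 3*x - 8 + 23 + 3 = b^2*(64 - 192*x) + b*(-48*x^2 - 248*x + 88) - 54*x^2 - 36*x + 18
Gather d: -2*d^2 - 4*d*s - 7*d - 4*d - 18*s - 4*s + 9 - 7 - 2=-2*d^2 + d*(-4*s - 11) - 22*s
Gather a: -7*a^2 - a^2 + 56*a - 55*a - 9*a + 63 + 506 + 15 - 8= -8*a^2 - 8*a + 576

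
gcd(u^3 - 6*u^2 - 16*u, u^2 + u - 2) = u + 2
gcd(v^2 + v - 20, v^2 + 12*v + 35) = v + 5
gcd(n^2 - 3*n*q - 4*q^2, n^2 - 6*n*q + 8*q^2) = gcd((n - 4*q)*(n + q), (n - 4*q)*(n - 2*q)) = -n + 4*q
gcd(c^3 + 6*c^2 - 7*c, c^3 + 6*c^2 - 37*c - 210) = c + 7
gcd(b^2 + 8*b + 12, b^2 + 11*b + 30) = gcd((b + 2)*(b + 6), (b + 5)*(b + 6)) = b + 6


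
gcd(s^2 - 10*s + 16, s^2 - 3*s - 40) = s - 8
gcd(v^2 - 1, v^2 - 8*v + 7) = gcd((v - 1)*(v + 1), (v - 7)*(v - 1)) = v - 1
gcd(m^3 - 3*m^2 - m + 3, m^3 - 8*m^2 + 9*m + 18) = m^2 - 2*m - 3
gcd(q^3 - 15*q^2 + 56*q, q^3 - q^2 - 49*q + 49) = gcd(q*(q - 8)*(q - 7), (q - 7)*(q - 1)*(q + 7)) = q - 7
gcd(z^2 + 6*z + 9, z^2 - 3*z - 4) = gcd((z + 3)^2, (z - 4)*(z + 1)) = 1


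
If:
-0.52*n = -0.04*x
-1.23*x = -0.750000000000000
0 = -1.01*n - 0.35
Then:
No Solution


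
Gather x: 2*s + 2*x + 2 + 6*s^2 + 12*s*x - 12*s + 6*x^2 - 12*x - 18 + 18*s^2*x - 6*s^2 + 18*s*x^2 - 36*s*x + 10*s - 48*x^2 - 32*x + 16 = x^2*(18*s - 42) + x*(18*s^2 - 24*s - 42)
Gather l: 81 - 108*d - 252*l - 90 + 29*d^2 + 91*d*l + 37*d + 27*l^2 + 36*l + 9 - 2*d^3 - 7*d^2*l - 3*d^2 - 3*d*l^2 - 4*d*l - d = -2*d^3 + 26*d^2 - 72*d + l^2*(27 - 3*d) + l*(-7*d^2 + 87*d - 216)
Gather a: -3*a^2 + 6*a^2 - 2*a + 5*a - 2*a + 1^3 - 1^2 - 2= 3*a^2 + a - 2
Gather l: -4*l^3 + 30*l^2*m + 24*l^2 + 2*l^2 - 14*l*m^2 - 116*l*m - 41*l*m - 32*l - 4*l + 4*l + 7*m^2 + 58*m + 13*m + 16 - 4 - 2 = -4*l^3 + l^2*(30*m + 26) + l*(-14*m^2 - 157*m - 32) + 7*m^2 + 71*m + 10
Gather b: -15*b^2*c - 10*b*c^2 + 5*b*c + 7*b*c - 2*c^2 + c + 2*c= -15*b^2*c + b*(-10*c^2 + 12*c) - 2*c^2 + 3*c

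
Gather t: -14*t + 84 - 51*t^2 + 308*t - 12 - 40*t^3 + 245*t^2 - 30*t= -40*t^3 + 194*t^2 + 264*t + 72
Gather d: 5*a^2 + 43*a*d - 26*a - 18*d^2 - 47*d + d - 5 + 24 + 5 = 5*a^2 - 26*a - 18*d^2 + d*(43*a - 46) + 24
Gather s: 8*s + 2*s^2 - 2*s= 2*s^2 + 6*s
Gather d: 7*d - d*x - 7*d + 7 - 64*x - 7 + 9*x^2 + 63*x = -d*x + 9*x^2 - x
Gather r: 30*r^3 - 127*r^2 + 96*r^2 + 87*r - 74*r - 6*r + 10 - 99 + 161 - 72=30*r^3 - 31*r^2 + 7*r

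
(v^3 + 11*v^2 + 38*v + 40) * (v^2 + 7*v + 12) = v^5 + 18*v^4 + 127*v^3 + 438*v^2 + 736*v + 480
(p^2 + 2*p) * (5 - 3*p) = -3*p^3 - p^2 + 10*p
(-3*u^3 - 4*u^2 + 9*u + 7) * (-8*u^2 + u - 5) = 24*u^5 + 29*u^4 - 61*u^3 - 27*u^2 - 38*u - 35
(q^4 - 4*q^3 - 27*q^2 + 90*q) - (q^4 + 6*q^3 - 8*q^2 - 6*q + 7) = -10*q^3 - 19*q^2 + 96*q - 7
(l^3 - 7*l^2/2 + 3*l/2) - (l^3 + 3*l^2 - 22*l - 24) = -13*l^2/2 + 47*l/2 + 24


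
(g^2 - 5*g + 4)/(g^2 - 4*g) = (g - 1)/g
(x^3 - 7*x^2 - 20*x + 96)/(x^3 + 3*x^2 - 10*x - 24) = (x - 8)/(x + 2)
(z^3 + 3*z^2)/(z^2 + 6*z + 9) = z^2/(z + 3)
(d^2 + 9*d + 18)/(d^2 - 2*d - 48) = (d + 3)/(d - 8)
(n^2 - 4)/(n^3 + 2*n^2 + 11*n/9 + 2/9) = 9*(n^2 - 4)/(9*n^3 + 18*n^2 + 11*n + 2)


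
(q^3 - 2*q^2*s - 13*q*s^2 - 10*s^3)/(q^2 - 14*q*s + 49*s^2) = (q^3 - 2*q^2*s - 13*q*s^2 - 10*s^3)/(q^2 - 14*q*s + 49*s^2)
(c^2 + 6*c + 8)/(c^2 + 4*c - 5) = (c^2 + 6*c + 8)/(c^2 + 4*c - 5)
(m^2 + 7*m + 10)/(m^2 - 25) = (m + 2)/(m - 5)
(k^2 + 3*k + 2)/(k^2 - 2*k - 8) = (k + 1)/(k - 4)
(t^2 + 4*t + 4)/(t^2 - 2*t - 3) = (t^2 + 4*t + 4)/(t^2 - 2*t - 3)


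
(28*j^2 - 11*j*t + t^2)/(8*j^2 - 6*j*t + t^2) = (-7*j + t)/(-2*j + t)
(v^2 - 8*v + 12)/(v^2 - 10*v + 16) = (v - 6)/(v - 8)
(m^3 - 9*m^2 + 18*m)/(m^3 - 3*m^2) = (m - 6)/m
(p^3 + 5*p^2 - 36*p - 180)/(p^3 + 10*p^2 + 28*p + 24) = (p^2 - p - 30)/(p^2 + 4*p + 4)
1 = 1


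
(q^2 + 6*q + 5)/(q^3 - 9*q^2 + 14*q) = (q^2 + 6*q + 5)/(q*(q^2 - 9*q + 14))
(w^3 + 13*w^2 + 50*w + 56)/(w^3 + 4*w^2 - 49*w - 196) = (w + 2)/(w - 7)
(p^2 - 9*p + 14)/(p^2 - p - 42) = (p - 2)/(p + 6)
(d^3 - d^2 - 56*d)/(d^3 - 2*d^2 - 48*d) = (d + 7)/(d + 6)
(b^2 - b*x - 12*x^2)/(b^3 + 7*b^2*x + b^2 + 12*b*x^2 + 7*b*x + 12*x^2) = (b - 4*x)/(b^2 + 4*b*x + b + 4*x)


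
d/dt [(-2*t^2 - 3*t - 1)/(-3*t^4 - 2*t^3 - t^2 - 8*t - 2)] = (-12*t^5 - 31*t^4 - 24*t^3 + 7*t^2 + 6*t - 2)/(9*t^8 + 12*t^7 + 10*t^6 + 52*t^5 + 45*t^4 + 24*t^3 + 68*t^2 + 32*t + 4)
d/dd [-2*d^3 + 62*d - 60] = 62 - 6*d^2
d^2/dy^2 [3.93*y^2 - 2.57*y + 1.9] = 7.86000000000000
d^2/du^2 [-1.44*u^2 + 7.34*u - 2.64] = -2.88000000000000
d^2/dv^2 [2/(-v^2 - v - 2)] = 4*(v^2 + v - (2*v + 1)^2 + 2)/(v^2 + v + 2)^3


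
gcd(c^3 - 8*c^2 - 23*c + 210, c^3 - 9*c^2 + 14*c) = c - 7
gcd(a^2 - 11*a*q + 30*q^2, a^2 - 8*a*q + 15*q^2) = -a + 5*q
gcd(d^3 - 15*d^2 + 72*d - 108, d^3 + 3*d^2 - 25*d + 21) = d - 3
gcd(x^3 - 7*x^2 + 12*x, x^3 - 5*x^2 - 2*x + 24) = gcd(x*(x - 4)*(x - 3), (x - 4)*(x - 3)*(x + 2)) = x^2 - 7*x + 12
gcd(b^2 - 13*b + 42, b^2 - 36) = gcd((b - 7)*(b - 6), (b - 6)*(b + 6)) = b - 6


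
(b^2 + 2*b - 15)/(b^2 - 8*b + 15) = (b + 5)/(b - 5)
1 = 1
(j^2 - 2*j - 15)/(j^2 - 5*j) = (j + 3)/j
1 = 1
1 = 1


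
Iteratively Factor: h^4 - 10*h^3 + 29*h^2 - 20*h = (h - 5)*(h^3 - 5*h^2 + 4*h) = (h - 5)*(h - 4)*(h^2 - h) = h*(h - 5)*(h - 4)*(h - 1)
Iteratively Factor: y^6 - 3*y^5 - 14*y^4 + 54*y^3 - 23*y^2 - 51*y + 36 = (y + 4)*(y^5 - 7*y^4 + 14*y^3 - 2*y^2 - 15*y + 9) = (y - 1)*(y + 4)*(y^4 - 6*y^3 + 8*y^2 + 6*y - 9) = (y - 1)^2*(y + 4)*(y^3 - 5*y^2 + 3*y + 9) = (y - 1)^2*(y + 1)*(y + 4)*(y^2 - 6*y + 9) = (y - 3)*(y - 1)^2*(y + 1)*(y + 4)*(y - 3)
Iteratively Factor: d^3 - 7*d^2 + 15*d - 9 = (d - 1)*(d^2 - 6*d + 9) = (d - 3)*(d - 1)*(d - 3)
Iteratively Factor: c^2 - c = (c)*(c - 1)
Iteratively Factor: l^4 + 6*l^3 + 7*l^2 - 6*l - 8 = (l + 2)*(l^3 + 4*l^2 - l - 4) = (l - 1)*(l + 2)*(l^2 + 5*l + 4) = (l - 1)*(l + 2)*(l + 4)*(l + 1)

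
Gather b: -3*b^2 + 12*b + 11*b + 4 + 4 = -3*b^2 + 23*b + 8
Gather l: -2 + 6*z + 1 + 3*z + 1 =9*z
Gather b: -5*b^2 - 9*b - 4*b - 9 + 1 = -5*b^2 - 13*b - 8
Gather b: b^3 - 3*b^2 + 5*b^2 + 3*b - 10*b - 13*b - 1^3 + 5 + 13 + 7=b^3 + 2*b^2 - 20*b + 24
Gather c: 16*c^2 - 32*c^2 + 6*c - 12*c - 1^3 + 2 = -16*c^2 - 6*c + 1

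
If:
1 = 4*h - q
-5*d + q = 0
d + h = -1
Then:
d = -5/9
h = -4/9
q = -25/9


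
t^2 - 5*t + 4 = (t - 4)*(t - 1)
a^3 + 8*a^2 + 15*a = a*(a + 3)*(a + 5)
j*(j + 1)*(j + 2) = j^3 + 3*j^2 + 2*j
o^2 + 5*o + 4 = (o + 1)*(o + 4)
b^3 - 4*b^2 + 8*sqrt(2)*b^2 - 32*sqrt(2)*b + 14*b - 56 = (b - 4)*(b + sqrt(2))*(b + 7*sqrt(2))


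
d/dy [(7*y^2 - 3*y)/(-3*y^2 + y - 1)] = (-2*y^2 - 14*y + 3)/(9*y^4 - 6*y^3 + 7*y^2 - 2*y + 1)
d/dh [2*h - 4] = 2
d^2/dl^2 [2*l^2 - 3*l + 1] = 4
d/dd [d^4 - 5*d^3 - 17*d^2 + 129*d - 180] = 4*d^3 - 15*d^2 - 34*d + 129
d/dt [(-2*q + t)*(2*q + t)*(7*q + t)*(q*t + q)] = q*(-28*q^3 - 8*q^2*t - 4*q^2 + 21*q*t^2 + 14*q*t + 4*t^3 + 3*t^2)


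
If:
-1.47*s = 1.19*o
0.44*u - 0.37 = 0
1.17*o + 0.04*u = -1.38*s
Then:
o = -0.64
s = 0.52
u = 0.84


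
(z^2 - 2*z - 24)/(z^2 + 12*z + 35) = (z^2 - 2*z - 24)/(z^2 + 12*z + 35)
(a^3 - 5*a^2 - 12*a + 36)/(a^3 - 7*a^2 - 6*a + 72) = (a - 2)/(a - 4)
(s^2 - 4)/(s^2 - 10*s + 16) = (s + 2)/(s - 8)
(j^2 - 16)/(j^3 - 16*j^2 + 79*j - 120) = (j^2 - 16)/(j^3 - 16*j^2 + 79*j - 120)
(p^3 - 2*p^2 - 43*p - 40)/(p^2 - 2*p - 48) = (p^2 + 6*p + 5)/(p + 6)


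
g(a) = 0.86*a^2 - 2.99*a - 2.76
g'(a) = 1.72*a - 2.99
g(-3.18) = 15.44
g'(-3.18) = -8.46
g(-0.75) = -0.03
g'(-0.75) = -4.28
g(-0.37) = -1.54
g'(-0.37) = -3.63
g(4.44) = 0.92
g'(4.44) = 4.65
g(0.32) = -3.63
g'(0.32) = -2.44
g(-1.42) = 3.22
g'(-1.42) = -5.43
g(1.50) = -5.31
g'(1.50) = -0.41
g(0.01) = -2.79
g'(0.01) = -2.97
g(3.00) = -3.99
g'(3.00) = 2.17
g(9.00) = 39.99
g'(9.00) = 12.49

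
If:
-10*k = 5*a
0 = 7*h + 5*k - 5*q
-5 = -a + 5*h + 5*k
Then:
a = 25*q/12 + 35/12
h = 35*q/24 + 25/24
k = -25*q/24 - 35/24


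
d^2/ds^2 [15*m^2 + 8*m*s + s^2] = 2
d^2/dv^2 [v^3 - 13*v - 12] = 6*v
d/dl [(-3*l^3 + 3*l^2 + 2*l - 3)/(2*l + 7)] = (-12*l^3 - 57*l^2 + 42*l + 20)/(4*l^2 + 28*l + 49)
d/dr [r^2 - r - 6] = 2*r - 1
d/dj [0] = 0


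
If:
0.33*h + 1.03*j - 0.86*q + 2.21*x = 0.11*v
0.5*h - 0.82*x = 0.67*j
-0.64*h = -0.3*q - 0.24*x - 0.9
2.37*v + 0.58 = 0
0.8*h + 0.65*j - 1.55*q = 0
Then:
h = 2.16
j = 2.37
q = 2.11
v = -0.24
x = -0.62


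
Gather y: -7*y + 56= 56 - 7*y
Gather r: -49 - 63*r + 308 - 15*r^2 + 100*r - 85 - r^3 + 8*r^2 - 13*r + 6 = -r^3 - 7*r^2 + 24*r + 180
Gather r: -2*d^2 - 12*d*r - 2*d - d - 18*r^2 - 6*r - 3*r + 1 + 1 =-2*d^2 - 3*d - 18*r^2 + r*(-12*d - 9) + 2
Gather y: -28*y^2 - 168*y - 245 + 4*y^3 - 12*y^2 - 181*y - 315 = 4*y^3 - 40*y^2 - 349*y - 560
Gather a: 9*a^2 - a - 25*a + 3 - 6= 9*a^2 - 26*a - 3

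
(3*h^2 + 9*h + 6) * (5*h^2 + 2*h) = 15*h^4 + 51*h^3 + 48*h^2 + 12*h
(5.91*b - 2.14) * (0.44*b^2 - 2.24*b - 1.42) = 2.6004*b^3 - 14.18*b^2 - 3.5986*b + 3.0388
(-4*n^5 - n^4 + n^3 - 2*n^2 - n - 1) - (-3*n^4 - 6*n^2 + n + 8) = -4*n^5 + 2*n^4 + n^3 + 4*n^2 - 2*n - 9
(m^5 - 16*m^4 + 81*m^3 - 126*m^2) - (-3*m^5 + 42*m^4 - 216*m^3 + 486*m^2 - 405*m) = 4*m^5 - 58*m^4 + 297*m^3 - 612*m^2 + 405*m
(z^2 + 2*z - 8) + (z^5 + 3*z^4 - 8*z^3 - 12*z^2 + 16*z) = z^5 + 3*z^4 - 8*z^3 - 11*z^2 + 18*z - 8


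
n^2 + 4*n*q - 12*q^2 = (n - 2*q)*(n + 6*q)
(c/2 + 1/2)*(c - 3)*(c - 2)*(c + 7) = c^4/2 + 3*c^3/2 - 27*c^2/2 + 13*c/2 + 21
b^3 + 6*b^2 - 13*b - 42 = (b - 3)*(b + 2)*(b + 7)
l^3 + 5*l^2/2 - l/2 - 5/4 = (l + 5/2)*(l - sqrt(2)/2)*(l + sqrt(2)/2)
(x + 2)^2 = x^2 + 4*x + 4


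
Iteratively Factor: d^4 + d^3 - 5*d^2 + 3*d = (d)*(d^3 + d^2 - 5*d + 3) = d*(d - 1)*(d^2 + 2*d - 3) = d*(d - 1)^2*(d + 3)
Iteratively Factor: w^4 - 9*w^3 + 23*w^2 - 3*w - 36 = (w + 1)*(w^3 - 10*w^2 + 33*w - 36) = (w - 3)*(w + 1)*(w^2 - 7*w + 12) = (w - 3)^2*(w + 1)*(w - 4)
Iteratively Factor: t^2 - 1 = (t + 1)*(t - 1)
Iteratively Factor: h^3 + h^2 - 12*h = (h - 3)*(h^2 + 4*h) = (h - 3)*(h + 4)*(h)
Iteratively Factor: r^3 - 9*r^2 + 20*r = (r - 4)*(r^2 - 5*r) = (r - 5)*(r - 4)*(r)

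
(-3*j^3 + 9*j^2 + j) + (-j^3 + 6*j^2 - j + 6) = -4*j^3 + 15*j^2 + 6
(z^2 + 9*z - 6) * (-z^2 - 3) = -z^4 - 9*z^3 + 3*z^2 - 27*z + 18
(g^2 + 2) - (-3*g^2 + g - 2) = 4*g^2 - g + 4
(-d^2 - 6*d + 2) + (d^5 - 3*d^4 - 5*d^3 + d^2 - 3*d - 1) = d^5 - 3*d^4 - 5*d^3 - 9*d + 1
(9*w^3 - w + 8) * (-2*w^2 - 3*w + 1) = -18*w^5 - 27*w^4 + 11*w^3 - 13*w^2 - 25*w + 8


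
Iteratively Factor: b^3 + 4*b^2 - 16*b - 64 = (b + 4)*(b^2 - 16) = (b + 4)^2*(b - 4)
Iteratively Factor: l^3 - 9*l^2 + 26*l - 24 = (l - 2)*(l^2 - 7*l + 12) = (l - 3)*(l - 2)*(l - 4)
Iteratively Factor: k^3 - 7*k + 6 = (k + 3)*(k^2 - 3*k + 2) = (k - 1)*(k + 3)*(k - 2)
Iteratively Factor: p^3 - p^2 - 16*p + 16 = (p + 4)*(p^2 - 5*p + 4) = (p - 1)*(p + 4)*(p - 4)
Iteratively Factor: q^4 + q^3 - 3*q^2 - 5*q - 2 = (q + 1)*(q^3 - 3*q - 2) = (q - 2)*(q + 1)*(q^2 + 2*q + 1) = (q - 2)*(q + 1)^2*(q + 1)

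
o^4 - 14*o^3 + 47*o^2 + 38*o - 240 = (o - 8)*(o - 5)*(o - 3)*(o + 2)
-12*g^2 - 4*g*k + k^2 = (-6*g + k)*(2*g + k)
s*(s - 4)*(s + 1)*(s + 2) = s^4 - s^3 - 10*s^2 - 8*s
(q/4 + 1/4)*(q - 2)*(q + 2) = q^3/4 + q^2/4 - q - 1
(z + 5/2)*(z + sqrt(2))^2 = z^3 + 5*z^2/2 + 2*sqrt(2)*z^2 + 2*z + 5*sqrt(2)*z + 5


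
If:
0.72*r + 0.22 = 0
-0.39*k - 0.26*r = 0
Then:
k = 0.20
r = -0.31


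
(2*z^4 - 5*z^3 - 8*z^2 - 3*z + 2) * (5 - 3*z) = -6*z^5 + 25*z^4 - z^3 - 31*z^2 - 21*z + 10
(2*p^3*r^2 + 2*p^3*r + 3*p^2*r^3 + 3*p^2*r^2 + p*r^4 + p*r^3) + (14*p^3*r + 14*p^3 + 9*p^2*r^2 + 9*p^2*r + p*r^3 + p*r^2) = 2*p^3*r^2 + 16*p^3*r + 14*p^3 + 3*p^2*r^3 + 12*p^2*r^2 + 9*p^2*r + p*r^4 + 2*p*r^3 + p*r^2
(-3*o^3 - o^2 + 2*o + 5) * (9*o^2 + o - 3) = -27*o^5 - 12*o^4 + 26*o^3 + 50*o^2 - o - 15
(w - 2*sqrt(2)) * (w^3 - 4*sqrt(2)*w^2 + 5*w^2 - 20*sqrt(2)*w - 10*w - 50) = w^4 - 6*sqrt(2)*w^3 + 5*w^3 - 30*sqrt(2)*w^2 + 6*w^2 + 20*sqrt(2)*w + 30*w + 100*sqrt(2)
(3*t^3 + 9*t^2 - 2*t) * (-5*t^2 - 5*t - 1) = -15*t^5 - 60*t^4 - 38*t^3 + t^2 + 2*t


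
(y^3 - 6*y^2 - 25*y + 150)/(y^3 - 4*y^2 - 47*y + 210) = (y + 5)/(y + 7)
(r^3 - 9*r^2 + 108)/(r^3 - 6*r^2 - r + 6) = (r^2 - 3*r - 18)/(r^2 - 1)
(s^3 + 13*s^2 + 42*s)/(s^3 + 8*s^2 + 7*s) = (s + 6)/(s + 1)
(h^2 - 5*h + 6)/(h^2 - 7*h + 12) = (h - 2)/(h - 4)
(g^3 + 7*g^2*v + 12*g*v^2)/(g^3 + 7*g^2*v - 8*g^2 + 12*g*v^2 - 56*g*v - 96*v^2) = g/(g - 8)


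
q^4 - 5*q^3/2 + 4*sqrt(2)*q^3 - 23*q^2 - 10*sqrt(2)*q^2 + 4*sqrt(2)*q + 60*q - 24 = (q - 2)*(q - 1/2)*(q - 2*sqrt(2))*(q + 6*sqrt(2))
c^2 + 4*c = c*(c + 4)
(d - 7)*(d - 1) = d^2 - 8*d + 7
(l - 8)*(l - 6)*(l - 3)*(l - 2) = l^4 - 19*l^3 + 124*l^2 - 324*l + 288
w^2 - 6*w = w*(w - 6)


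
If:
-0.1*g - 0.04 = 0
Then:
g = -0.40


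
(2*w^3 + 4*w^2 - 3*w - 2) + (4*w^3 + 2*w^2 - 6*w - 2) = 6*w^3 + 6*w^2 - 9*w - 4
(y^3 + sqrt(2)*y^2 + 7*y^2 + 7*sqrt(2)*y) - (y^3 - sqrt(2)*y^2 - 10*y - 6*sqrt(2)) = 2*sqrt(2)*y^2 + 7*y^2 + 7*sqrt(2)*y + 10*y + 6*sqrt(2)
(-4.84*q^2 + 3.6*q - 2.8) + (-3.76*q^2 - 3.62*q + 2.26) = -8.6*q^2 - 0.02*q - 0.54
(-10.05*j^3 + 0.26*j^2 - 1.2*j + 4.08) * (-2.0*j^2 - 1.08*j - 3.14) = 20.1*j^5 + 10.334*j^4 + 33.6762*j^3 - 7.6804*j^2 - 0.638400000000001*j - 12.8112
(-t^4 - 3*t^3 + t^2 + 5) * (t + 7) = -t^5 - 10*t^4 - 20*t^3 + 7*t^2 + 5*t + 35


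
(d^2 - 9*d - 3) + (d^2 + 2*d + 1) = 2*d^2 - 7*d - 2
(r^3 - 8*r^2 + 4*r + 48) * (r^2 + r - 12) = r^5 - 7*r^4 - 16*r^3 + 148*r^2 - 576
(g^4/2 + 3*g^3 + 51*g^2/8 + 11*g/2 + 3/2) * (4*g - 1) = 2*g^5 + 23*g^4/2 + 45*g^3/2 + 125*g^2/8 + g/2 - 3/2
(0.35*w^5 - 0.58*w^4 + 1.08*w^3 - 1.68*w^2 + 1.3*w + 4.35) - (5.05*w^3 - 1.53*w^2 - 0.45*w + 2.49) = 0.35*w^5 - 0.58*w^4 - 3.97*w^3 - 0.15*w^2 + 1.75*w + 1.86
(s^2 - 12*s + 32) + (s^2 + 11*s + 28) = 2*s^2 - s + 60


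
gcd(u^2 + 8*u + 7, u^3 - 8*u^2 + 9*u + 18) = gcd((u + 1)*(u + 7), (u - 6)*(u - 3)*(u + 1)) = u + 1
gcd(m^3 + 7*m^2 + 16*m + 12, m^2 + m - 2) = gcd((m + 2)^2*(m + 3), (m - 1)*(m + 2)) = m + 2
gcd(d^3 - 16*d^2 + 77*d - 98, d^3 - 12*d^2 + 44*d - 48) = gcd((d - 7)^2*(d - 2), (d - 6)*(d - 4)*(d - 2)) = d - 2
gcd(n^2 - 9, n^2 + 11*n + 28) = 1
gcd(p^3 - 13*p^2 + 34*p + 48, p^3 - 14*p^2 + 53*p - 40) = p - 8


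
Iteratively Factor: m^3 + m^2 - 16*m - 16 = (m + 1)*(m^2 - 16) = (m + 1)*(m + 4)*(m - 4)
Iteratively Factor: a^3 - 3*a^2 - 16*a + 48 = (a - 3)*(a^2 - 16) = (a - 4)*(a - 3)*(a + 4)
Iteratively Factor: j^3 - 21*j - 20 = (j + 4)*(j^2 - 4*j - 5) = (j + 1)*(j + 4)*(j - 5)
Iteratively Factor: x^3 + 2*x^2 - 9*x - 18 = (x + 2)*(x^2 - 9) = (x - 3)*(x + 2)*(x + 3)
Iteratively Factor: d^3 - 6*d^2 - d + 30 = (d - 3)*(d^2 - 3*d - 10) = (d - 3)*(d + 2)*(d - 5)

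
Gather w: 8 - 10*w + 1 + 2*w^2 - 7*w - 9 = 2*w^2 - 17*w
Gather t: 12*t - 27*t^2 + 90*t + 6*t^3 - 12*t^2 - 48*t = 6*t^3 - 39*t^2 + 54*t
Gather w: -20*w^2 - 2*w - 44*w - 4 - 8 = -20*w^2 - 46*w - 12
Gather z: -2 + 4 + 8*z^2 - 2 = 8*z^2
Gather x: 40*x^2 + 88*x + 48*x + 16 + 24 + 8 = 40*x^2 + 136*x + 48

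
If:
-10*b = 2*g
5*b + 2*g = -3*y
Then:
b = 3*y/5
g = -3*y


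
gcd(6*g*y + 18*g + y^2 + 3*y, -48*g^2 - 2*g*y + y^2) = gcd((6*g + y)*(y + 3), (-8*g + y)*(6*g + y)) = 6*g + y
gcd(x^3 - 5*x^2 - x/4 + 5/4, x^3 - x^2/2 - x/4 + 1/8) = x^2 - 1/4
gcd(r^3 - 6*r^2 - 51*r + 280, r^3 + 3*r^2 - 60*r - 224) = r^2 - r - 56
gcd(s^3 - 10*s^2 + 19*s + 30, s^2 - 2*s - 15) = s - 5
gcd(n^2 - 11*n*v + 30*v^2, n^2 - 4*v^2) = 1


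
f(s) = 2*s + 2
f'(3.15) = 2.00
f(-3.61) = -5.22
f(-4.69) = -7.38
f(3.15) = 8.30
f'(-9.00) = 2.00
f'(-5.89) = 2.00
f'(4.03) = 2.00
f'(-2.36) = 2.00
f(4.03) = 10.06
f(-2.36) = -2.72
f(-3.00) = -4.00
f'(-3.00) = 2.00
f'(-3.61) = 2.00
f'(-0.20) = 2.00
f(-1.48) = -0.96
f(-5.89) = -9.78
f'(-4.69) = 2.00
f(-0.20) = 1.60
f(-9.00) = -16.00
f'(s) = 2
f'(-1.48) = 2.00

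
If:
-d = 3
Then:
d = -3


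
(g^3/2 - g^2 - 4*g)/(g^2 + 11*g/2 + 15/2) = g*(g^2 - 2*g - 8)/(2*g^2 + 11*g + 15)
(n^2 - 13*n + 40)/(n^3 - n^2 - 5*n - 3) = (-n^2 + 13*n - 40)/(-n^3 + n^2 + 5*n + 3)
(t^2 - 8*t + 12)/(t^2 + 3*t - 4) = (t^2 - 8*t + 12)/(t^2 + 3*t - 4)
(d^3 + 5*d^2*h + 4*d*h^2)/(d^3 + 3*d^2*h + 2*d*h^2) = (d + 4*h)/(d + 2*h)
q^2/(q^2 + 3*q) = q/(q + 3)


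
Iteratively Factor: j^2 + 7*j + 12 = (j + 3)*(j + 4)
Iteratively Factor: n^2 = (n)*(n)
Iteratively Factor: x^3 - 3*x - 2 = (x - 2)*(x^2 + 2*x + 1) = (x - 2)*(x + 1)*(x + 1)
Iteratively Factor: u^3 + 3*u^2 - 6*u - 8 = (u - 2)*(u^2 + 5*u + 4) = (u - 2)*(u + 4)*(u + 1)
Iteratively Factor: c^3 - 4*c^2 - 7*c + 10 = (c + 2)*(c^2 - 6*c + 5) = (c - 1)*(c + 2)*(c - 5)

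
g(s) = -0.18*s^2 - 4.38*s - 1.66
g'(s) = -0.36*s - 4.38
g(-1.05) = 2.74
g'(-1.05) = -4.00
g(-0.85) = 1.93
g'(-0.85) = -4.07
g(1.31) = -7.71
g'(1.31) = -4.85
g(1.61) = -9.18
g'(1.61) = -4.96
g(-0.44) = 0.23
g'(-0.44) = -4.22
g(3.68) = -20.22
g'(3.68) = -5.70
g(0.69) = -4.77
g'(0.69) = -4.63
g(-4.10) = 13.27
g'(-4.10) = -2.90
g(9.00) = -55.66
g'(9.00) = -7.62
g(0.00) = -1.66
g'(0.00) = -4.38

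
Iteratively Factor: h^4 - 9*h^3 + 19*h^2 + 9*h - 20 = (h - 4)*(h^3 - 5*h^2 - h + 5) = (h - 4)*(h - 1)*(h^2 - 4*h - 5) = (h - 5)*(h - 4)*(h - 1)*(h + 1)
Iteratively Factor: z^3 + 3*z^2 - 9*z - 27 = (z - 3)*(z^2 + 6*z + 9) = (z - 3)*(z + 3)*(z + 3)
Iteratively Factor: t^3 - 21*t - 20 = (t + 4)*(t^2 - 4*t - 5) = (t - 5)*(t + 4)*(t + 1)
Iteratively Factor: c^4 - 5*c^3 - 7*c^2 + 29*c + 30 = (c + 2)*(c^3 - 7*c^2 + 7*c + 15) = (c + 1)*(c + 2)*(c^2 - 8*c + 15) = (c - 5)*(c + 1)*(c + 2)*(c - 3)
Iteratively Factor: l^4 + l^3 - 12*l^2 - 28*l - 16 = (l + 1)*(l^3 - 12*l - 16) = (l + 1)*(l + 2)*(l^2 - 2*l - 8) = (l + 1)*(l + 2)^2*(l - 4)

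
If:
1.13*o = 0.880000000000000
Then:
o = 0.78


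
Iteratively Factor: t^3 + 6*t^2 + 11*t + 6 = (t + 1)*(t^2 + 5*t + 6) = (t + 1)*(t + 2)*(t + 3)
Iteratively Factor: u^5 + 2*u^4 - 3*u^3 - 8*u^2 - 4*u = (u + 1)*(u^4 + u^3 - 4*u^2 - 4*u) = (u + 1)*(u + 2)*(u^3 - u^2 - 2*u) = (u - 2)*(u + 1)*(u + 2)*(u^2 + u) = u*(u - 2)*(u + 1)*(u + 2)*(u + 1)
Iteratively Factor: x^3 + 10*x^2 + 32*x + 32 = (x + 2)*(x^2 + 8*x + 16) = (x + 2)*(x + 4)*(x + 4)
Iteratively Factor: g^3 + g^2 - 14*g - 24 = (g + 3)*(g^2 - 2*g - 8) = (g - 4)*(g + 3)*(g + 2)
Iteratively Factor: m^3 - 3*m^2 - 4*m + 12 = (m - 2)*(m^2 - m - 6) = (m - 2)*(m + 2)*(m - 3)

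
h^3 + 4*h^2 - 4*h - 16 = (h - 2)*(h + 2)*(h + 4)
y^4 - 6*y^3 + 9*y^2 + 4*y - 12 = (y - 3)*(y - 2)^2*(y + 1)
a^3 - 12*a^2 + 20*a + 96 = (a - 8)*(a - 6)*(a + 2)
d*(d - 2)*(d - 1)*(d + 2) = d^4 - d^3 - 4*d^2 + 4*d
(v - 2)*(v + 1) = v^2 - v - 2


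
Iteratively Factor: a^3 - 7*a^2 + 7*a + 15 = (a - 3)*(a^2 - 4*a - 5) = (a - 3)*(a + 1)*(a - 5)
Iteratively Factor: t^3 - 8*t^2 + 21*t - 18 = (t - 3)*(t^2 - 5*t + 6) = (t - 3)^2*(t - 2)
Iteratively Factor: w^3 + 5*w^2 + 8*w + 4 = (w + 2)*(w^2 + 3*w + 2) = (w + 1)*(w + 2)*(w + 2)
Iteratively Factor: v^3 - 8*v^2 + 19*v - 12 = (v - 3)*(v^2 - 5*v + 4) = (v - 3)*(v - 1)*(v - 4)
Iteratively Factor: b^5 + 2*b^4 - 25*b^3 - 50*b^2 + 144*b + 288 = (b + 3)*(b^4 - b^3 - 22*b^2 + 16*b + 96) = (b - 4)*(b + 3)*(b^3 + 3*b^2 - 10*b - 24) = (b - 4)*(b - 3)*(b + 3)*(b^2 + 6*b + 8) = (b - 4)*(b - 3)*(b + 3)*(b + 4)*(b + 2)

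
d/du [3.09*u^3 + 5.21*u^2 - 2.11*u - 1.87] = 9.27*u^2 + 10.42*u - 2.11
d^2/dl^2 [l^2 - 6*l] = 2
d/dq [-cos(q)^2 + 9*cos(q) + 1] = (2*cos(q) - 9)*sin(q)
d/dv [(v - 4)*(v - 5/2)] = 2*v - 13/2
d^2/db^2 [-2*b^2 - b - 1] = -4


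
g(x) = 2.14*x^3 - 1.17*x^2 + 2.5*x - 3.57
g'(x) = 6.42*x^2 - 2.34*x + 2.5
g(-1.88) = -26.62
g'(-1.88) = 29.59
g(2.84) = 43.11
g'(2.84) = 47.64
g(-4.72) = -266.47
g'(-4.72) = 156.57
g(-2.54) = -52.54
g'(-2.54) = 49.86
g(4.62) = 194.03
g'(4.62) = 128.72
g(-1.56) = -18.44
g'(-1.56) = 21.77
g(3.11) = 57.26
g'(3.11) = 57.32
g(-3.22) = -95.20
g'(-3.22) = 76.60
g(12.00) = 3555.87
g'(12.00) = 898.90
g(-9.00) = -1680.90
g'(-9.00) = 543.58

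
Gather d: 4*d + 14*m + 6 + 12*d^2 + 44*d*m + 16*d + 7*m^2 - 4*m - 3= 12*d^2 + d*(44*m + 20) + 7*m^2 + 10*m + 3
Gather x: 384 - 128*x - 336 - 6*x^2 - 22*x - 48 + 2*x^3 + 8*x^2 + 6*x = 2*x^3 + 2*x^2 - 144*x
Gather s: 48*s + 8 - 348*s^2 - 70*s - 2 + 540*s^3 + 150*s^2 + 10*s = 540*s^3 - 198*s^2 - 12*s + 6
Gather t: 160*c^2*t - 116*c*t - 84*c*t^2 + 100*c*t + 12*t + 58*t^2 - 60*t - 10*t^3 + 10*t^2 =-10*t^3 + t^2*(68 - 84*c) + t*(160*c^2 - 16*c - 48)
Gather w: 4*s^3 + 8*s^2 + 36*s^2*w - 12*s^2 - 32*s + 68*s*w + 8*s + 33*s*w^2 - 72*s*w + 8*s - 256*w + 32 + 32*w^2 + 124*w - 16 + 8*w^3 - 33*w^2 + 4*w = 4*s^3 - 4*s^2 - 16*s + 8*w^3 + w^2*(33*s - 1) + w*(36*s^2 - 4*s - 128) + 16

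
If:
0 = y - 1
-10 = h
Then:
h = -10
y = 1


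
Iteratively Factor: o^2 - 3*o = (o - 3)*(o)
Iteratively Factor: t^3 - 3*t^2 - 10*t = (t + 2)*(t^2 - 5*t) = t*(t + 2)*(t - 5)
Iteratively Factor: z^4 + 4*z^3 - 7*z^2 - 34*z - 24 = (z + 4)*(z^3 - 7*z - 6) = (z + 2)*(z + 4)*(z^2 - 2*z - 3) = (z - 3)*(z + 2)*(z + 4)*(z + 1)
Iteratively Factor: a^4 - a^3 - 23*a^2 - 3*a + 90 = (a + 3)*(a^3 - 4*a^2 - 11*a + 30) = (a - 2)*(a + 3)*(a^2 - 2*a - 15) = (a - 5)*(a - 2)*(a + 3)*(a + 3)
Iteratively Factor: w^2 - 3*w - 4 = (w + 1)*(w - 4)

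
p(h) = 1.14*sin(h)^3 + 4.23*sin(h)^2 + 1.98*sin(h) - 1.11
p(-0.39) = -1.31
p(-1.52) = -0.00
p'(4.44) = 0.81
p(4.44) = -0.11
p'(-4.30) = -5.05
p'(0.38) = 5.19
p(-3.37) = -0.43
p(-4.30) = 5.13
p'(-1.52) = -0.16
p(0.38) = 0.26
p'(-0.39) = -0.69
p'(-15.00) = 1.58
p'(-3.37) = -3.97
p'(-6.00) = 4.43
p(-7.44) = -0.25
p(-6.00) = -0.20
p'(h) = 3.42*sin(h)^2*cos(h) + 8.46*sin(h)*cos(h) + 1.98*cos(h)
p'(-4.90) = 2.54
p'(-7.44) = -1.17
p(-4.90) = 6.00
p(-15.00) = -0.92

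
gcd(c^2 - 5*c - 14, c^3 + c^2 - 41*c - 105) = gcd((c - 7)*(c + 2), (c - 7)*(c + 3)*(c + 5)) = c - 7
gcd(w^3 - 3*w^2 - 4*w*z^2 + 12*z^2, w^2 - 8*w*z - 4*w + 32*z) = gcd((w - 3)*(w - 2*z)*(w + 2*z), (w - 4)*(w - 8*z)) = 1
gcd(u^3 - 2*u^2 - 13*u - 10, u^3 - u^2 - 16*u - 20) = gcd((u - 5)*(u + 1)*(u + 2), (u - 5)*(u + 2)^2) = u^2 - 3*u - 10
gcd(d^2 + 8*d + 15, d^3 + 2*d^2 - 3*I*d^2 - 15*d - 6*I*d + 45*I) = d + 5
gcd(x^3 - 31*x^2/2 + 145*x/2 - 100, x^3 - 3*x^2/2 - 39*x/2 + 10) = x - 5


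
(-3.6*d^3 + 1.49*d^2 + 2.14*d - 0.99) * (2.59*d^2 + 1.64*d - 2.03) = -9.324*d^5 - 2.0449*d^4 + 15.2942*d^3 - 2.0792*d^2 - 5.9678*d + 2.0097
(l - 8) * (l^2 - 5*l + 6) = l^3 - 13*l^2 + 46*l - 48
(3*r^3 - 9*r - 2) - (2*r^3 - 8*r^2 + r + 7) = r^3 + 8*r^2 - 10*r - 9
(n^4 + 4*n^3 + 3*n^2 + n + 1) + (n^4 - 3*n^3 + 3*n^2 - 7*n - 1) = 2*n^4 + n^3 + 6*n^2 - 6*n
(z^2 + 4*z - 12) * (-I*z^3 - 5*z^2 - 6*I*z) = -I*z^5 - 5*z^4 - 4*I*z^4 - 20*z^3 + 6*I*z^3 + 60*z^2 - 24*I*z^2 + 72*I*z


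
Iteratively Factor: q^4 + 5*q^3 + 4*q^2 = (q + 4)*(q^3 + q^2) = q*(q + 4)*(q^2 + q) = q^2*(q + 4)*(q + 1)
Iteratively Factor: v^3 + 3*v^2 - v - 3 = (v - 1)*(v^2 + 4*v + 3) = (v - 1)*(v + 3)*(v + 1)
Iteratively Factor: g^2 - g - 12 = (g + 3)*(g - 4)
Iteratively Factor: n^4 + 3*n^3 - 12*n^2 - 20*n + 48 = (n - 2)*(n^3 + 5*n^2 - 2*n - 24) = (n - 2)*(n + 4)*(n^2 + n - 6) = (n - 2)*(n + 3)*(n + 4)*(n - 2)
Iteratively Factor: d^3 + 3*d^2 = (d)*(d^2 + 3*d) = d^2*(d + 3)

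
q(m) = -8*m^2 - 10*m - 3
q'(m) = -16*m - 10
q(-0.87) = -0.36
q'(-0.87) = 3.92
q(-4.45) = -116.92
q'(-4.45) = 61.20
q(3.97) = -168.79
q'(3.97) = -73.52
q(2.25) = -66.00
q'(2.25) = -46.00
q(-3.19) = -52.51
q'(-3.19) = 41.04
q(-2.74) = -35.66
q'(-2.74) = 33.84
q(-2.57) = -30.14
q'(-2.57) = 31.12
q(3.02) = -106.16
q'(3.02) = -58.32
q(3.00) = -105.00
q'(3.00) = -58.00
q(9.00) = -741.00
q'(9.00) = -154.00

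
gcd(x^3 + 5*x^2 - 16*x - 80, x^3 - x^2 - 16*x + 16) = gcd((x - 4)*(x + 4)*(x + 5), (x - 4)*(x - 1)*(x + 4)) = x^2 - 16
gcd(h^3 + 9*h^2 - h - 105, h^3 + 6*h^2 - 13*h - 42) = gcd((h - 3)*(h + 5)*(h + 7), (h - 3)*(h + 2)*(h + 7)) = h^2 + 4*h - 21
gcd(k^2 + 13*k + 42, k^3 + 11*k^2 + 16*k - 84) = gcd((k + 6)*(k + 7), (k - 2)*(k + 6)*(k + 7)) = k^2 + 13*k + 42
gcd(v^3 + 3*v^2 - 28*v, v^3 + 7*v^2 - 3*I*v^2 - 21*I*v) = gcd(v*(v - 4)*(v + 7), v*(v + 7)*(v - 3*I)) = v^2 + 7*v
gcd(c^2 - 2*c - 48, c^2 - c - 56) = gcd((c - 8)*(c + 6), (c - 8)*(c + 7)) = c - 8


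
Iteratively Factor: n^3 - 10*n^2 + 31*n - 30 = (n - 3)*(n^2 - 7*n + 10) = (n - 5)*(n - 3)*(n - 2)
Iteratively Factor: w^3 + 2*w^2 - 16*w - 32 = (w - 4)*(w^2 + 6*w + 8) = (w - 4)*(w + 2)*(w + 4)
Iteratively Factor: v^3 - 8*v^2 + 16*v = (v)*(v^2 - 8*v + 16) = v*(v - 4)*(v - 4)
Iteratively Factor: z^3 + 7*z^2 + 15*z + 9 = (z + 3)*(z^2 + 4*z + 3) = (z + 1)*(z + 3)*(z + 3)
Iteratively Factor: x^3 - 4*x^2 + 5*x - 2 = (x - 1)*(x^2 - 3*x + 2) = (x - 1)^2*(x - 2)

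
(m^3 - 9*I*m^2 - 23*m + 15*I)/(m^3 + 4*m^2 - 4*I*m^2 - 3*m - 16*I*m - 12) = (m - 5*I)/(m + 4)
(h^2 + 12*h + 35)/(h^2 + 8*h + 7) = (h + 5)/(h + 1)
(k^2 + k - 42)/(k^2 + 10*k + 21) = (k - 6)/(k + 3)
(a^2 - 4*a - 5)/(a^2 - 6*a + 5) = (a + 1)/(a - 1)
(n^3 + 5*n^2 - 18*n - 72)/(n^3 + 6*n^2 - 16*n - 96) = (n + 3)/(n + 4)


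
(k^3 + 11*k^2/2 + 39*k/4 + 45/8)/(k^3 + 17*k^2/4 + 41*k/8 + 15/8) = (4*k^2 + 12*k + 9)/(4*k^2 + 7*k + 3)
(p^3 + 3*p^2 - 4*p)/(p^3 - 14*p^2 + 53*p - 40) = p*(p + 4)/(p^2 - 13*p + 40)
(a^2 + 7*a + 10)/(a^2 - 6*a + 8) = (a^2 + 7*a + 10)/(a^2 - 6*a + 8)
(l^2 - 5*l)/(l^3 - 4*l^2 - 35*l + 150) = l/(l^2 + l - 30)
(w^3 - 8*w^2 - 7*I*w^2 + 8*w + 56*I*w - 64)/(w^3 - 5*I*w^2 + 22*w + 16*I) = (w - 8)/(w + 2*I)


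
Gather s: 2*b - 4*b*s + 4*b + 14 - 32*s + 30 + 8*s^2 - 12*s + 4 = 6*b + 8*s^2 + s*(-4*b - 44) + 48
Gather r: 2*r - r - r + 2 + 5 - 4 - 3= 0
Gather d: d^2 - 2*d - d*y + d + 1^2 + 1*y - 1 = d^2 + d*(-y - 1) + y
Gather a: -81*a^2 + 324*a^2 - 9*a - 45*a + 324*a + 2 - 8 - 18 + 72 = 243*a^2 + 270*a + 48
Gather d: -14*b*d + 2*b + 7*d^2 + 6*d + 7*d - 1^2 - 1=2*b + 7*d^2 + d*(13 - 14*b) - 2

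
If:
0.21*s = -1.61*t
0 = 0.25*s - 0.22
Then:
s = 0.88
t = -0.11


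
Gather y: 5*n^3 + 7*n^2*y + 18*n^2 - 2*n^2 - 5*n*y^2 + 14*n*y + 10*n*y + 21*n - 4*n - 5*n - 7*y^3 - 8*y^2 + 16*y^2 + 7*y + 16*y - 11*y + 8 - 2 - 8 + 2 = 5*n^3 + 16*n^2 + 12*n - 7*y^3 + y^2*(8 - 5*n) + y*(7*n^2 + 24*n + 12)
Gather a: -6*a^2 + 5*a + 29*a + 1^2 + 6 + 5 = -6*a^2 + 34*a + 12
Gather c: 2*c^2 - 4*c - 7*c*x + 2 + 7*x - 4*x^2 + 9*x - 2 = 2*c^2 + c*(-7*x - 4) - 4*x^2 + 16*x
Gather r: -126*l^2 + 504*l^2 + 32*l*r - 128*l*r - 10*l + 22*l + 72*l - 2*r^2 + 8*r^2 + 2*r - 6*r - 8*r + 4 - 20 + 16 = 378*l^2 + 84*l + 6*r^2 + r*(-96*l - 12)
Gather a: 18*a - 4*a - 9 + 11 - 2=14*a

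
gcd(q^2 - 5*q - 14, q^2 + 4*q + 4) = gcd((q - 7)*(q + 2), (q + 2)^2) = q + 2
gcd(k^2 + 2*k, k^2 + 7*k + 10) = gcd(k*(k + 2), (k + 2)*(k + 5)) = k + 2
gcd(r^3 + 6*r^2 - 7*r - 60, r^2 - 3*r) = r - 3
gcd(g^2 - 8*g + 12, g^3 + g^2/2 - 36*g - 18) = g - 6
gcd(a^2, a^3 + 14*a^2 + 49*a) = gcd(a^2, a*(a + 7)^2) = a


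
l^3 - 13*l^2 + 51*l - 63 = (l - 7)*(l - 3)^2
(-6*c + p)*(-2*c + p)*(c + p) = 12*c^3 + 4*c^2*p - 7*c*p^2 + p^3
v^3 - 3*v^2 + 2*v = v*(v - 2)*(v - 1)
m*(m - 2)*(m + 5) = m^3 + 3*m^2 - 10*m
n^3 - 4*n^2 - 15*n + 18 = (n - 6)*(n - 1)*(n + 3)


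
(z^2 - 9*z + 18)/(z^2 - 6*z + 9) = (z - 6)/(z - 3)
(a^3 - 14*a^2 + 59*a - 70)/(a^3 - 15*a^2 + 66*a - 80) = (a - 7)/(a - 8)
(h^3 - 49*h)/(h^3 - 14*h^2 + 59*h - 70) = h*(h + 7)/(h^2 - 7*h + 10)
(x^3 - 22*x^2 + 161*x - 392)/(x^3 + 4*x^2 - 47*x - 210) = (x^2 - 15*x + 56)/(x^2 + 11*x + 30)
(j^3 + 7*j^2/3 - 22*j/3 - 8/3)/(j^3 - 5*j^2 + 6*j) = (3*j^2 + 13*j + 4)/(3*j*(j - 3))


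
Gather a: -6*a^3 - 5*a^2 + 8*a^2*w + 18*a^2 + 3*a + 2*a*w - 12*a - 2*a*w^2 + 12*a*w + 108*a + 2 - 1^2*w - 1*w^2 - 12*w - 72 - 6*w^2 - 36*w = -6*a^3 + a^2*(8*w + 13) + a*(-2*w^2 + 14*w + 99) - 7*w^2 - 49*w - 70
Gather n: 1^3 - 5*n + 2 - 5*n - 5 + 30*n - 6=20*n - 8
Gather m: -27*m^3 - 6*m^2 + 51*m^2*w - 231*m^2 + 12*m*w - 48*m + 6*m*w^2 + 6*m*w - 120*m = -27*m^3 + m^2*(51*w - 237) + m*(6*w^2 + 18*w - 168)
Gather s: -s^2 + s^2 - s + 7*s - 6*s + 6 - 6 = 0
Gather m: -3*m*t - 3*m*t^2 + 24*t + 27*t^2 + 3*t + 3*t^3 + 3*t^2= m*(-3*t^2 - 3*t) + 3*t^3 + 30*t^2 + 27*t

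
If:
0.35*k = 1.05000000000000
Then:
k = 3.00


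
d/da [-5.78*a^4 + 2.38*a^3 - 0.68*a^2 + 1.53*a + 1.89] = -23.12*a^3 + 7.14*a^2 - 1.36*a + 1.53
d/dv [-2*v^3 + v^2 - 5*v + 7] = -6*v^2 + 2*v - 5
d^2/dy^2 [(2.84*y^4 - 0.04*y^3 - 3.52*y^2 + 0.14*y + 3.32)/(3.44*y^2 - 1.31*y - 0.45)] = (67.214848*y^6 - 76.789056*y^5 + 2.86442399999999*y^4 - 1.885896*y^3 + 209.791272*y^2 - 88.515768*y + 20.082964)/(40.707584*y^6 - 46.506048*y^5 + 1.734792*y^4 + 9.919189*y^3 - 0.226935*y^2 - 0.795825*y - 0.091125)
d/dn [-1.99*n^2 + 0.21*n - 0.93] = 0.21 - 3.98*n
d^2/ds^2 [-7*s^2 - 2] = -14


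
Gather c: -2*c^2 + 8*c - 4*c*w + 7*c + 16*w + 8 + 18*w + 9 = -2*c^2 + c*(15 - 4*w) + 34*w + 17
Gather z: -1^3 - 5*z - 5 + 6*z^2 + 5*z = 6*z^2 - 6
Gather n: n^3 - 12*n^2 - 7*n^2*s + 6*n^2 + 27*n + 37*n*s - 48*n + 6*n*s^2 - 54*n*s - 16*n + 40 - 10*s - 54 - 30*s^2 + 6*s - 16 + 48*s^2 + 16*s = n^3 + n^2*(-7*s - 6) + n*(6*s^2 - 17*s - 37) + 18*s^2 + 12*s - 30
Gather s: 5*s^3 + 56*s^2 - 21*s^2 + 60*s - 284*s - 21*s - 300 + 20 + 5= 5*s^3 + 35*s^2 - 245*s - 275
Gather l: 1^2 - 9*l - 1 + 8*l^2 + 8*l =8*l^2 - l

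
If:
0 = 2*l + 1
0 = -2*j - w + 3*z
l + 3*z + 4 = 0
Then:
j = -w/2 - 7/4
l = -1/2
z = -7/6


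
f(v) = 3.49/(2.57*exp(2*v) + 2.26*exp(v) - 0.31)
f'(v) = 3.49*(-5.14*exp(2*v) - 2.26*exp(v))/(2.57*exp(2*v) + 2.26*exp(v) - 0.31)^2 = (-17.9386*exp(v) - 7.8874)*exp(v)/(2.57*exp(2*v) + 2.26*exp(v) - 0.31)^2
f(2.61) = 0.01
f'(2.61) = -0.01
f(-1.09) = 4.71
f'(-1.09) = -8.54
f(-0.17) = 1.02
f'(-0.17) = -1.65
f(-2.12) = -2051.72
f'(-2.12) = -416526.23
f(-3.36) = -15.28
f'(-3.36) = -5.67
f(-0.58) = 1.98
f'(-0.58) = -3.24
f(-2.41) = -40.45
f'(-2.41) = -114.59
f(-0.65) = 2.22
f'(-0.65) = -3.65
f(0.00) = 0.77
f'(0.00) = -1.26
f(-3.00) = -18.26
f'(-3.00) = -11.97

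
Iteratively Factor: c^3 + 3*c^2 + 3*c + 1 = (c + 1)*(c^2 + 2*c + 1) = (c + 1)^2*(c + 1)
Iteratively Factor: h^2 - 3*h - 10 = (h - 5)*(h + 2)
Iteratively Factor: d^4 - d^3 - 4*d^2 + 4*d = (d - 2)*(d^3 + d^2 - 2*d) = (d - 2)*(d - 1)*(d^2 + 2*d) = (d - 2)*(d - 1)*(d + 2)*(d)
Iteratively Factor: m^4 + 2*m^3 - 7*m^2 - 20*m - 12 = (m + 1)*(m^3 + m^2 - 8*m - 12) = (m + 1)*(m + 2)*(m^2 - m - 6) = (m - 3)*(m + 1)*(m + 2)*(m + 2)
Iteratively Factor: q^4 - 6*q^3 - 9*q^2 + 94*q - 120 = (q + 4)*(q^3 - 10*q^2 + 31*q - 30) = (q - 2)*(q + 4)*(q^2 - 8*q + 15) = (q - 5)*(q - 2)*(q + 4)*(q - 3)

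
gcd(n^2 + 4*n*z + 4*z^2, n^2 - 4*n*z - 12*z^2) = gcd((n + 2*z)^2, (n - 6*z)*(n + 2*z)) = n + 2*z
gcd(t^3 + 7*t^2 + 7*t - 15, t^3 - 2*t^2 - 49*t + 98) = 1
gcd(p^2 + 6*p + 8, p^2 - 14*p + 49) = 1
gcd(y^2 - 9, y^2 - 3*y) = y - 3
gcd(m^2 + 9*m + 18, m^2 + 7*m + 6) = m + 6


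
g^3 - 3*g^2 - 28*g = g*(g - 7)*(g + 4)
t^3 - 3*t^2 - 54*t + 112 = (t - 8)*(t - 2)*(t + 7)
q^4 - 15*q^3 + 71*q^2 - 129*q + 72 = (q - 8)*(q - 3)^2*(q - 1)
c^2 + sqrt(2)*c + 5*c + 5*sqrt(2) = (c + 5)*(c + sqrt(2))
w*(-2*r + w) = -2*r*w + w^2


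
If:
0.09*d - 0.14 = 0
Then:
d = 1.56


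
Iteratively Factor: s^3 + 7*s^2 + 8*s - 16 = (s - 1)*(s^2 + 8*s + 16) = (s - 1)*(s + 4)*(s + 4)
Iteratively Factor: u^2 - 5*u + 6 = (u - 3)*(u - 2)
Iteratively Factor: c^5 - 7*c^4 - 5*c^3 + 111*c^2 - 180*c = (c - 5)*(c^4 - 2*c^3 - 15*c^2 + 36*c) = (c - 5)*(c - 3)*(c^3 + c^2 - 12*c) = (c - 5)*(c - 3)*(c + 4)*(c^2 - 3*c) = (c - 5)*(c - 3)^2*(c + 4)*(c)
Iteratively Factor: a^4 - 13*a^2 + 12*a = (a + 4)*(a^3 - 4*a^2 + 3*a) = (a - 1)*(a + 4)*(a^2 - 3*a) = (a - 3)*(a - 1)*(a + 4)*(a)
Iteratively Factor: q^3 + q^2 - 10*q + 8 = (q - 1)*(q^2 + 2*q - 8) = (q - 1)*(q + 4)*(q - 2)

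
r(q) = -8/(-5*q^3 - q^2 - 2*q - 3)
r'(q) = -8*(15*q^2 + 2*q + 2)/(-5*q^3 - q^2 - 2*q - 3)^2 = 8*(-15*q^2 - 2*q - 2)/(5*q^3 + q^2 + 2*q + 3)^2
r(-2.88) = -0.07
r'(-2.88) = -0.07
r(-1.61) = -0.43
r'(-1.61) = -0.88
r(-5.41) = -0.01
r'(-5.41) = -0.01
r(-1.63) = -0.42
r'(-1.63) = -0.83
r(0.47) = 1.71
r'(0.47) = -2.28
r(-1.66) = -0.39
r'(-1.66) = -0.77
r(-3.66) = -0.03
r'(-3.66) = -0.03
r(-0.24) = 3.19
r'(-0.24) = -3.03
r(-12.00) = 0.00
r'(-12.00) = 0.00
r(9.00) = 0.00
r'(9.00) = 0.00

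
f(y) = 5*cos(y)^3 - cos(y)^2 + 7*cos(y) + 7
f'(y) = -15*sin(y)*cos(y)^2 + 2*sin(y)*cos(y) - 7*sin(y)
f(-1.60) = 6.79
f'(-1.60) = 7.07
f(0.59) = 14.99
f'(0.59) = -8.73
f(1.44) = 7.91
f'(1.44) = -6.93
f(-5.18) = 10.41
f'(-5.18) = -8.16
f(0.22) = 17.53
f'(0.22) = -4.22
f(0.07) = 17.95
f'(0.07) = -1.39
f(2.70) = -3.84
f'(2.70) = -9.00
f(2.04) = 3.17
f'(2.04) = -9.79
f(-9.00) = -3.99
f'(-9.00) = 8.77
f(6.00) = 17.23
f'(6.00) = 5.28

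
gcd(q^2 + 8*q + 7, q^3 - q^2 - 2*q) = q + 1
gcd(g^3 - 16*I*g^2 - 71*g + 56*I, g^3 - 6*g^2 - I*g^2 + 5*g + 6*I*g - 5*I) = g - I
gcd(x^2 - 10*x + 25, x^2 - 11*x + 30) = x - 5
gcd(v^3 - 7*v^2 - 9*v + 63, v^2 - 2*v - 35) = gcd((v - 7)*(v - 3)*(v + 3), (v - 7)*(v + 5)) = v - 7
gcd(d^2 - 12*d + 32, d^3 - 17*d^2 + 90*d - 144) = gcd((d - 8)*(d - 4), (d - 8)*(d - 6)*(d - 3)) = d - 8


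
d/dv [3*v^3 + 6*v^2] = 3*v*(3*v + 4)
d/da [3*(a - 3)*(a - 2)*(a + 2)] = 9*a^2 - 18*a - 12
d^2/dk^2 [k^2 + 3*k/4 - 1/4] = 2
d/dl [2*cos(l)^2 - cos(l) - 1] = (1 - 4*cos(l))*sin(l)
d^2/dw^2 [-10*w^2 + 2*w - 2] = -20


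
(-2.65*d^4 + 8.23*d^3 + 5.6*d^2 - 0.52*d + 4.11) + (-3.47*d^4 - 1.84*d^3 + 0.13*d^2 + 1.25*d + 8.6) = -6.12*d^4 + 6.39*d^3 + 5.73*d^2 + 0.73*d + 12.71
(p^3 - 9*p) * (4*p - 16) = 4*p^4 - 16*p^3 - 36*p^2 + 144*p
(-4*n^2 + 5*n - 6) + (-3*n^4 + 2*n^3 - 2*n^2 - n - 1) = -3*n^4 + 2*n^3 - 6*n^2 + 4*n - 7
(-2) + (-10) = -12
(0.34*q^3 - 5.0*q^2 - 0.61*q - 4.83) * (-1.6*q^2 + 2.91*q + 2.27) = -0.544*q^5 + 8.9894*q^4 - 12.8022*q^3 - 5.3971*q^2 - 15.44*q - 10.9641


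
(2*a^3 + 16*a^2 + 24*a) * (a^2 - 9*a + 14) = 2*a^5 - 2*a^4 - 92*a^3 + 8*a^2 + 336*a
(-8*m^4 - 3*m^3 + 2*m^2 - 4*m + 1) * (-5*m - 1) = 40*m^5 + 23*m^4 - 7*m^3 + 18*m^2 - m - 1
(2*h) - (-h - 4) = 3*h + 4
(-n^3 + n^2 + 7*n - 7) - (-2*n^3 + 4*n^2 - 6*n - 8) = n^3 - 3*n^2 + 13*n + 1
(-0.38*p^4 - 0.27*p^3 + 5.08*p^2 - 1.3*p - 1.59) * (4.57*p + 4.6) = -1.7366*p^5 - 2.9819*p^4 + 21.9736*p^3 + 17.427*p^2 - 13.2463*p - 7.314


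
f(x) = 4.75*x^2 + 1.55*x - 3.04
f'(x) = 9.5*x + 1.55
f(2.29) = 25.42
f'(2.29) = 23.30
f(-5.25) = 119.74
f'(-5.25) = -48.32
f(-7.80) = 273.86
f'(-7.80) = -72.55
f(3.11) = 47.72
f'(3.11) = 31.10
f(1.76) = 14.40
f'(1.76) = 18.27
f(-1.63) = 7.05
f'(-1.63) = -13.94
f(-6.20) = 169.94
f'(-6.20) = -57.35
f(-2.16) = 15.77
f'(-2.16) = -18.97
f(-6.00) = 158.66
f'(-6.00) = -55.45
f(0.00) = -3.04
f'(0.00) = 1.55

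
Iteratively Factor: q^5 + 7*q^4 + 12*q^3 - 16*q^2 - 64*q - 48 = (q + 2)*(q^4 + 5*q^3 + 2*q^2 - 20*q - 24) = (q + 2)^2*(q^3 + 3*q^2 - 4*q - 12) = (q + 2)^3*(q^2 + q - 6) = (q + 2)^3*(q + 3)*(q - 2)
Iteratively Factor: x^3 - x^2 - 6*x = (x)*(x^2 - x - 6) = x*(x + 2)*(x - 3)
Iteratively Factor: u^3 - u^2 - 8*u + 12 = (u - 2)*(u^2 + u - 6) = (u - 2)^2*(u + 3)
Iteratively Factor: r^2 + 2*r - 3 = (r - 1)*(r + 3)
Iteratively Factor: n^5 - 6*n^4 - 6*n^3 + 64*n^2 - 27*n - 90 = (n + 3)*(n^4 - 9*n^3 + 21*n^2 + n - 30) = (n - 5)*(n + 3)*(n^3 - 4*n^2 + n + 6) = (n - 5)*(n - 3)*(n + 3)*(n^2 - n - 2) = (n - 5)*(n - 3)*(n + 1)*(n + 3)*(n - 2)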